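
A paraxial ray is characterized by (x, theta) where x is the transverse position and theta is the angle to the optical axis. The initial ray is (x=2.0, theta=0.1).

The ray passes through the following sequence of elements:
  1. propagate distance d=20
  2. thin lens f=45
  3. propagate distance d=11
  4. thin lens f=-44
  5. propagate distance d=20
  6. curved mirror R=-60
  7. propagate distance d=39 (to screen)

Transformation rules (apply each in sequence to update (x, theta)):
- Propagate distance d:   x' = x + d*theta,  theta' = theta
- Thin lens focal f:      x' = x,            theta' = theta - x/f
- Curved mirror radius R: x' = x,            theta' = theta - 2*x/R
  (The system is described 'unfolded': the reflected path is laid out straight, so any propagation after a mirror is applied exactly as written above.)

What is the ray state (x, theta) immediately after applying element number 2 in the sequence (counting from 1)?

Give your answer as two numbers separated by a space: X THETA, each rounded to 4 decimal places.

Initial: x=2.0000 theta=0.1000
After 1 (propagate distance d=20): x=4.0000 theta=0.1000
After 2 (thin lens f=45): x=4.0000 theta=1/90 (≈0.0111)
Rounded to 4 decimal places: x = 4.0000, theta = 0.0111

Answer: 4.0000 0.0111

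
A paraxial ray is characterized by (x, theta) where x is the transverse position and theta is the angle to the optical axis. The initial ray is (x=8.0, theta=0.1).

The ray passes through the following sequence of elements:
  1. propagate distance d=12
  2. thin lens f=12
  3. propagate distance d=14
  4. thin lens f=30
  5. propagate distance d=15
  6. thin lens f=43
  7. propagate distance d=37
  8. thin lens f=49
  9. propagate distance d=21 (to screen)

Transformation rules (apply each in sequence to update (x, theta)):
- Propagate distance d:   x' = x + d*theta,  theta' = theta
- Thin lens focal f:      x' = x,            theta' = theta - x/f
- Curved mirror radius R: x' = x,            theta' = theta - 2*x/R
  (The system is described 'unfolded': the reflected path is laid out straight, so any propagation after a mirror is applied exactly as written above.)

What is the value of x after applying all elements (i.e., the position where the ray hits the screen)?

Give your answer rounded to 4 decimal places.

Initial: x=8.0000 theta=0.1000
After 1 (propagate distance d=12): x=9.2000 theta=0.1000
After 2 (thin lens f=12): x=9.2000 theta=-2/3 (≈-0.6667)
After 3 (propagate distance d=14): x=-2/15 (≈-0.1333) theta=-2/3 (≈-0.6667)
After 4 (thin lens f=30): x=-2/15 (≈-0.1333) theta=-149/225 (≈-0.6622)
After 5 (propagate distance d=15): x=-151/15 (≈-10.0667) theta=-149/225 (≈-0.6622)
After 6 (thin lens f=43): x=-151/15 (≈-10.0667) theta=-4142/9675 (≈-0.4281)
After 7 (propagate distance d=37): x=-250649/9675 (≈-25.9069) theta=-4142/9675 (≈-0.4281)
After 8 (thin lens f=49): x=-250649/9675 (≈-25.9069) theta=757/7525 (≈0.1006)
After 9 (propagate distance d=21 (to screen)): x=-46042/1935 (≈-23.7943) theta=757/7525 (≈0.1006)
Rounded to 4 decimal places: x = -23.7943

Answer: -23.7943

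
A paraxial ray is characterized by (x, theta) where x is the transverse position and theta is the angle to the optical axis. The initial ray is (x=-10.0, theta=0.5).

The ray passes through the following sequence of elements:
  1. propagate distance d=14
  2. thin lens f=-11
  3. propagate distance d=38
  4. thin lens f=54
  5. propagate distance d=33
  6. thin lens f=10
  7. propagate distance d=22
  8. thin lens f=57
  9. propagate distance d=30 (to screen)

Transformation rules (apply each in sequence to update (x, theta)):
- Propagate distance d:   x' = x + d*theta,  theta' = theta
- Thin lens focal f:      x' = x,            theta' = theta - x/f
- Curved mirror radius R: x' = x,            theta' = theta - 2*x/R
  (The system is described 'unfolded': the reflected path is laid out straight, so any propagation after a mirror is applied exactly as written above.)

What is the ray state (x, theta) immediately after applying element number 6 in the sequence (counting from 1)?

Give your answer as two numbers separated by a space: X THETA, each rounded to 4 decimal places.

Initial: x=-10.0000 theta=0.5000
After 1 (propagate distance d=14): x=-3.0000 theta=0.5000
After 2 (thin lens f=-11): x=-3.0000 theta=5/22 (≈0.2273)
After 3 (propagate distance d=38): x=62/11 (≈5.6364) theta=5/22 (≈0.2273)
After 4 (thin lens f=54): x=62/11 (≈5.6364) theta=73/594 (≈0.1229)
After 5 (propagate distance d=33): x=1919/198 (≈9.6919) theta=73/594 (≈0.1229)
After 6 (thin lens f=10): x=1919/198 (≈9.6919) theta=-457/540 (≈-0.8463)
Rounded to 4 decimal places: x = 9.6919, theta = -0.8463

Answer: 9.6919 -0.8463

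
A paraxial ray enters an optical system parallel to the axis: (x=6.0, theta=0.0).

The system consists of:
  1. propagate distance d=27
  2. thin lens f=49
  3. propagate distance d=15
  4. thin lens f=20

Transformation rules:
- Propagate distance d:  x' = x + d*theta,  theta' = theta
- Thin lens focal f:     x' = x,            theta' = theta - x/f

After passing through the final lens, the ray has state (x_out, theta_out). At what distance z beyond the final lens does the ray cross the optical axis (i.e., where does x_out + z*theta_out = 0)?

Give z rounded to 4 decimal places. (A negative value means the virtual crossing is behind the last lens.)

Initial: x=6.0000 theta=0.0000
After 1 (propagate distance d=27): x=6.0000 theta=0.0000
After 2 (thin lens f=49): x=6.0000 theta=-6/49 (≈-0.1224)
After 3 (propagate distance d=15): x=204/49 (≈4.1633) theta=-6/49 (≈-0.1224)
After 4 (thin lens f=20): x=204/49 (≈4.1633) theta=-81/245 (≈-0.3306)
z_focus = -x_out/theta_out = -(204/49)/(-81/245) = 340/27 ≈ 12.5926
Rounded to 4 decimal places: z = 12.5926

Answer: 12.5926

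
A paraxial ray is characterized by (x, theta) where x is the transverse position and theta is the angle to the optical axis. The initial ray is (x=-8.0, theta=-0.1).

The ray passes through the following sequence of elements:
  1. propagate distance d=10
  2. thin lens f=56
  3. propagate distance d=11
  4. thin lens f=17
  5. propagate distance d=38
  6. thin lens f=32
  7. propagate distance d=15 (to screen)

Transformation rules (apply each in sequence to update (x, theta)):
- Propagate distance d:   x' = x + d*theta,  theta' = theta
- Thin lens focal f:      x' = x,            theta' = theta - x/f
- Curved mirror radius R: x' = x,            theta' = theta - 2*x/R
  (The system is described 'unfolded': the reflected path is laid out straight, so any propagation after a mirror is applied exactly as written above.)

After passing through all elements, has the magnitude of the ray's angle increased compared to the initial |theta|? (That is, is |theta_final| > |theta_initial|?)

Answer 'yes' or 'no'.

Initial: x=-8.0000 theta=-0.1000
After 1 (propagate distance d=10): x=-9.0000 theta=-0.1000
After 2 (thin lens f=56): x=-9.0000 theta=17/280 (≈0.0607)
After 3 (propagate distance d=11): x=-2333/280 (≈-8.3321) theta=17/280 (≈0.0607)
After 4 (thin lens f=17): x=-2333/280 (≈-8.3321) theta=1311/2380 (≈0.5508)
After 5 (propagate distance d=38): x=11995/952 (≈12.5998) theta=1311/2380 (≈0.5508)
After 6 (thin lens f=32): x=11995/952 (≈12.5998) theta=23929/152320 (≈0.1571)
After 7 (propagate distance d=15 (to screen)): x=455627/30464 (≈14.9562) theta=23929/152320 (≈0.1571)
|theta_initial|=0.1000 |theta_final|=23929/152320 (≈0.1571) -> increased

Answer: yes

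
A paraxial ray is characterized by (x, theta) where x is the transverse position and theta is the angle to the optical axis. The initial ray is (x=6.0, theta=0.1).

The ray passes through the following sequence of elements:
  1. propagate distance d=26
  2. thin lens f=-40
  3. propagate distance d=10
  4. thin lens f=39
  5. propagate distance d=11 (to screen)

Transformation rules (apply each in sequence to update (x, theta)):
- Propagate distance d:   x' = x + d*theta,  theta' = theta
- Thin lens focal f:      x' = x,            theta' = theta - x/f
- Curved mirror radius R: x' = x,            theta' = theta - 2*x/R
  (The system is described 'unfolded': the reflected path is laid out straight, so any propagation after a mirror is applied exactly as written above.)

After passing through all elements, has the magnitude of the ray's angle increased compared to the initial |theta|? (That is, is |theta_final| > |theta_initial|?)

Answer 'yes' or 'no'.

Answer: no

Derivation:
Initial: x=6.0000 theta=0.1000
After 1 (propagate distance d=26): x=8.6000 theta=0.1000
After 2 (thin lens f=-40): x=8.6000 theta=0.3150
After 3 (propagate distance d=10): x=11.7500 theta=0.3150
After 4 (thin lens f=39): x=11.7500 theta=107/7800 (≈0.0137)
After 5 (propagate distance d=11 (to screen)): x=92827/7800 (≈11.9009) theta=107/7800 (≈0.0137)
|theta_initial|=0.1000 |theta_final|=107/7800 (≈0.0137) -> not increased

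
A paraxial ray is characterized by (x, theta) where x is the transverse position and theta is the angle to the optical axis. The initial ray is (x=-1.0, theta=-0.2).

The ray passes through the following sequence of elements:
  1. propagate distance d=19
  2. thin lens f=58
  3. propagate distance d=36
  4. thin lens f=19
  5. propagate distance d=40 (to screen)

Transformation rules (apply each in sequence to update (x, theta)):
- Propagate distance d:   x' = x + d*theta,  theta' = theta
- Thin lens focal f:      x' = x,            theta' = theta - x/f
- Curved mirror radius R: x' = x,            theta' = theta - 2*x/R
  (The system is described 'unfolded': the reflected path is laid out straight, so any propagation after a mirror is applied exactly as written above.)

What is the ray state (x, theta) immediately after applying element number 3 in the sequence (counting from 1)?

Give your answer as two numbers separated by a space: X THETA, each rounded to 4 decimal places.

Initial: x=-1.0000 theta=-0.2000
After 1 (propagate distance d=19): x=-4.8000 theta=-0.2000
After 2 (thin lens f=58): x=-4.8000 theta=-17/145 (≈-0.1172)
After 3 (propagate distance d=36): x=-1308/145 (≈-9.0207) theta=-17/145 (≈-0.1172)
Rounded to 4 decimal places: x = -9.0207, theta = -0.1172

Answer: -9.0207 -0.1172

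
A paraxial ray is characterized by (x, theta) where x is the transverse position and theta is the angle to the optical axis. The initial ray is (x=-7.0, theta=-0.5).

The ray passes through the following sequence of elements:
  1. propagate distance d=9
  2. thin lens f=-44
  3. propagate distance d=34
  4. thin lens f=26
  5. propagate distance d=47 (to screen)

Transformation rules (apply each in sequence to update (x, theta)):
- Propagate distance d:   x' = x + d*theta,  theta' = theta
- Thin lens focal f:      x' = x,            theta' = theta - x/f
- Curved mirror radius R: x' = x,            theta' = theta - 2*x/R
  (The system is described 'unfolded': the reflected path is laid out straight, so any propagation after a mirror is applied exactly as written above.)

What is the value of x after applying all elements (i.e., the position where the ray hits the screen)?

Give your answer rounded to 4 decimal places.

Initial: x=-7.0000 theta=-0.5000
After 1 (propagate distance d=9): x=-11.5000 theta=-0.5000
After 2 (thin lens f=-44): x=-11.5000 theta=-67/88 (≈-0.7614)
After 3 (propagate distance d=34): x=-1645/44 (≈-37.3864) theta=-67/88 (≈-0.7614)
After 4 (thin lens f=26): x=-1645/44 (≈-37.3864) theta=387/572 (≈0.6766)
After 5 (propagate distance d=47 (to screen)): x=-799/143 (≈-5.5874) theta=387/572 (≈0.6766)
Rounded to 4 decimal places: x = -5.5874

Answer: -5.5874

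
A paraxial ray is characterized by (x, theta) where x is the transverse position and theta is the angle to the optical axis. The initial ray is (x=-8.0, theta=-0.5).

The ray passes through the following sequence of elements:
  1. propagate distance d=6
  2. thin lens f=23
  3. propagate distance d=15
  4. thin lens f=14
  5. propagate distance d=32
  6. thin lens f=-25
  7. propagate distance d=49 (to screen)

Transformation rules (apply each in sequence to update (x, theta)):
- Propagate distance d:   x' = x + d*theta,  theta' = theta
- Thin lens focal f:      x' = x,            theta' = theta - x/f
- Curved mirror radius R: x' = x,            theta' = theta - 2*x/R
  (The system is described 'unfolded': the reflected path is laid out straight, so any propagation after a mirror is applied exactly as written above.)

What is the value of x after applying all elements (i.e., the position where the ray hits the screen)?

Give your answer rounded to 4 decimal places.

Answer: 79.6208

Derivation:
Initial: x=-8.0000 theta=-0.5000
After 1 (propagate distance d=6): x=-11.0000 theta=-0.5000
After 2 (thin lens f=23): x=-11.0000 theta=-1/46 (≈-0.0217)
After 3 (propagate distance d=15): x=-521/46 (≈-11.3261) theta=-1/46 (≈-0.0217)
After 4 (thin lens f=14): x=-521/46 (≈-11.3261) theta=507/644 (≈0.7873)
After 5 (propagate distance d=32): x=4465/322 (≈13.8665) theta=507/644 (≈0.7873)
After 6 (thin lens f=-25): x=4465/322 (≈13.8665) theta=4321/3220 (≈1.3419)
After 7 (propagate distance d=49 (to screen)): x=256379/3220 (≈79.6208) theta=4321/3220 (≈1.3419)
Rounded to 4 decimal places: x = 79.6208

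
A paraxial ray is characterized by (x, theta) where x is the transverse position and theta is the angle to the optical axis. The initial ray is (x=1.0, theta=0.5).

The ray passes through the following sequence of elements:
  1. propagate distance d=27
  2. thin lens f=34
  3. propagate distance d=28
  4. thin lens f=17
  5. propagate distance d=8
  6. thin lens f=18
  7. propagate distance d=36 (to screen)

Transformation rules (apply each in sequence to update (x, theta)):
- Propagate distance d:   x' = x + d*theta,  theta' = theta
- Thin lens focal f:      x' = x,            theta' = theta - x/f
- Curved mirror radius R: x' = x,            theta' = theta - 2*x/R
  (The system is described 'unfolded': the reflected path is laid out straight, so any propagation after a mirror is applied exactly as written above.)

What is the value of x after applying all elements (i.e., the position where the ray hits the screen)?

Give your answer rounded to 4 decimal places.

Answer: -41.7734

Derivation:
Initial: x=1.0000 theta=0.5000
After 1 (propagate distance d=27): x=14.5000 theta=0.5000
After 2 (thin lens f=34): x=14.5000 theta=5/68 (≈0.0735)
After 3 (propagate distance d=28): x=563/34 (≈16.5588) theta=5/68 (≈0.0735)
After 4 (thin lens f=17): x=563/34 (≈16.5588) theta=-1041/1156 (≈-0.9005)
After 5 (propagate distance d=8): x=5407/578 (≈9.3547) theta=-1041/1156 (≈-0.9005)
After 6 (thin lens f=18): x=5407/578 (≈9.3547) theta=-3694/2601 (≈-1.4202)
After 7 (propagate distance d=36 (to screen)): x=-24145/578 (≈-41.7734) theta=-3694/2601 (≈-1.4202)
Rounded to 4 decimal places: x = -41.7734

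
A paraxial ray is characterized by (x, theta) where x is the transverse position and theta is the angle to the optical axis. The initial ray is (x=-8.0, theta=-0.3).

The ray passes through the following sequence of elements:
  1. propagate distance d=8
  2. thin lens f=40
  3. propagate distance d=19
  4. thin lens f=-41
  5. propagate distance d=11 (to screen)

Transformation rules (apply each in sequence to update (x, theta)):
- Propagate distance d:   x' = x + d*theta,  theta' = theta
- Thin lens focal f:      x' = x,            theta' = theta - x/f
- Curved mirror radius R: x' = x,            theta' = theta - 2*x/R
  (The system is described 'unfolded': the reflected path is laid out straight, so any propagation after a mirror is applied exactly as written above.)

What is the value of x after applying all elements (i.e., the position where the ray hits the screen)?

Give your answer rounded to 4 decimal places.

Initial: x=-8.0000 theta=-0.3000
After 1 (propagate distance d=8): x=-10.4000 theta=-0.3000
After 2 (thin lens f=40): x=-10.4000 theta=-0.0400
After 3 (propagate distance d=19): x=-11.1600 theta=-0.0400
After 4 (thin lens f=-41): x=-11.1600 theta=-64/205 (≈-0.3122)
After 5 (propagate distance d=11 (to screen)): x=-14959/1025 (≈-14.5941) theta=-64/205 (≈-0.3122)
Rounded to 4 decimal places: x = -14.5941

Answer: -14.5941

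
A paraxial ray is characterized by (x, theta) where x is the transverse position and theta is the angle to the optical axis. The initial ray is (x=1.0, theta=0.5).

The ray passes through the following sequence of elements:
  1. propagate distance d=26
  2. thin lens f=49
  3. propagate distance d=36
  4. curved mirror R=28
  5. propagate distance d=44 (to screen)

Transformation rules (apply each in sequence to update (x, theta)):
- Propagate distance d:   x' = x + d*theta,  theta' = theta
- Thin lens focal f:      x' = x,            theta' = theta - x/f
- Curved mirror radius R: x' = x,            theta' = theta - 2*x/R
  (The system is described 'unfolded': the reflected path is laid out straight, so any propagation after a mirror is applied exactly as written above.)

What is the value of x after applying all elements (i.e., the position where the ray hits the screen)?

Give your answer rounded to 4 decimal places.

Answer: -37.1020

Derivation:
Initial: x=1.0000 theta=0.5000
After 1 (propagate distance d=26): x=14.0000 theta=0.5000
After 2 (thin lens f=49): x=14.0000 theta=3/14 (≈0.2143)
After 3 (propagate distance d=36): x=152/7 (≈21.7143) theta=3/14 (≈0.2143)
After 4 (curved mirror R=28): x=152/7 (≈21.7143) theta=-131/98 (≈-1.3367)
After 5 (propagate distance d=44 (to screen)): x=-1818/49 (≈-37.1020) theta=-131/98 (≈-1.3367)
Rounded to 4 decimal places: x = -37.1020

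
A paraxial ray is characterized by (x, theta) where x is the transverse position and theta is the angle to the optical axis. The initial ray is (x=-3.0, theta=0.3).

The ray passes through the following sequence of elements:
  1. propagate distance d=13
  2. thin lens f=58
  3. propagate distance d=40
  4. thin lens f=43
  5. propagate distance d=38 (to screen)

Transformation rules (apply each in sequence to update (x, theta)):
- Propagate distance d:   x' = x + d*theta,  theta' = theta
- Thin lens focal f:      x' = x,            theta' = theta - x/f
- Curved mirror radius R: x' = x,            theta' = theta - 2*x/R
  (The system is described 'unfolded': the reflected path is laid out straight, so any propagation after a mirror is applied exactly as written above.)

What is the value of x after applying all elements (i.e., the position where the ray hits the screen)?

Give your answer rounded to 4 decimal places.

Answer: 12.2382

Derivation:
Initial: x=-3.0000 theta=0.3000
After 1 (propagate distance d=13): x=0.9000 theta=0.3000
After 2 (thin lens f=58): x=0.9000 theta=33/116 (≈0.2845)
After 3 (propagate distance d=40): x=3561/290 (≈12.2793) theta=33/116 (≈0.2845)
After 4 (thin lens f=43): x=3561/290 (≈12.2793) theta=-27/24940 (≈-0.0011)
After 5 (propagate distance d=38 (to screen)): x=15261/1247 (≈12.2382) theta=-27/24940 (≈-0.0011)
Rounded to 4 decimal places: x = 12.2382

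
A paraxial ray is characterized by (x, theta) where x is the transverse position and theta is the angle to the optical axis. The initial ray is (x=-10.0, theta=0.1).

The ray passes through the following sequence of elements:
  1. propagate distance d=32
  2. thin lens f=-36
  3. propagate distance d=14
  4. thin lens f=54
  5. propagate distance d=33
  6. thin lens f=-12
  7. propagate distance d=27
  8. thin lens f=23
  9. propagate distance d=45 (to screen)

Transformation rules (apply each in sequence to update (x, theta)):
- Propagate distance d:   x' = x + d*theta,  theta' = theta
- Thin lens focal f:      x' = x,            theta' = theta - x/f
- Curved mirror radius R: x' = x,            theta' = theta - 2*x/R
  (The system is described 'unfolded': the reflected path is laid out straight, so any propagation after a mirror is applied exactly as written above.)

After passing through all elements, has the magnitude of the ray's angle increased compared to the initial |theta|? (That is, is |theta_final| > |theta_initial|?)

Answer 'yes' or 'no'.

Answer: yes

Derivation:
Initial: x=-10.0000 theta=0.1000
After 1 (propagate distance d=32): x=-6.8000 theta=0.1000
After 2 (thin lens f=-36): x=-6.8000 theta=-4/45 (≈-0.0889)
After 3 (propagate distance d=14): x=-362/45 (≈-8.0444) theta=-4/45 (≈-0.0889)
After 4 (thin lens f=54): x=-362/45 (≈-8.0444) theta=73/1215 (≈0.0601)
After 5 (propagate distance d=33): x=-491/81 (≈-6.0617) theta=73/1215 (≈0.0601)
After 6 (thin lens f=-12): x=-491/81 (≈-6.0617) theta=-721/1620 (≈-0.4451)
After 7 (propagate distance d=27): x=-29287/1620 (≈-18.0784) theta=-721/1620 (≈-0.4451)
After 8 (thin lens f=23): x=-29287/1620 (≈-18.0784) theta=3176/9315 (≈0.3410)
After 9 (propagate distance d=45 (to screen)): x=-101921/37260 (≈-2.7354) theta=3176/9315 (≈0.3410)
|theta_initial|=0.1000 |theta_final|=3176/9315 (≈0.3410) -> increased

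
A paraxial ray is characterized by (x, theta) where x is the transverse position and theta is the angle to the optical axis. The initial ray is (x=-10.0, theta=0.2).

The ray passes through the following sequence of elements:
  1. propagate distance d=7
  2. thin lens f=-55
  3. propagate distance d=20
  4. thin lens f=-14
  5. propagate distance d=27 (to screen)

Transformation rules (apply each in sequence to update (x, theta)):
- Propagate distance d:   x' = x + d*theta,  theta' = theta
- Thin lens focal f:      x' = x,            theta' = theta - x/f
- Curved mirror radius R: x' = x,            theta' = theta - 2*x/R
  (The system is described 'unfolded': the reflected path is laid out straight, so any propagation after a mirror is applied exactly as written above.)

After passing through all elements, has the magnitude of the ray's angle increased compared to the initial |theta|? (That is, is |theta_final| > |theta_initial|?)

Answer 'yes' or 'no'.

Initial: x=-10.0000 theta=0.2000
After 1 (propagate distance d=7): x=-8.6000 theta=0.2000
After 2 (thin lens f=-55): x=-8.6000 theta=12/275 (≈0.0436)
After 3 (propagate distance d=20): x=-85/11 (≈-7.7273) theta=12/275 (≈0.0436)
After 4 (thin lens f=-14): x=-85/11 (≈-7.7273) theta=-1957/3850 (≈-0.5083)
After 5 (propagate distance d=27 (to screen)): x=-82589/3850 (≈-21.4517) theta=-1957/3850 (≈-0.5083)
|theta_initial|=0.2000 |theta_final|=1957/3850 (≈0.5083) -> increased

Answer: yes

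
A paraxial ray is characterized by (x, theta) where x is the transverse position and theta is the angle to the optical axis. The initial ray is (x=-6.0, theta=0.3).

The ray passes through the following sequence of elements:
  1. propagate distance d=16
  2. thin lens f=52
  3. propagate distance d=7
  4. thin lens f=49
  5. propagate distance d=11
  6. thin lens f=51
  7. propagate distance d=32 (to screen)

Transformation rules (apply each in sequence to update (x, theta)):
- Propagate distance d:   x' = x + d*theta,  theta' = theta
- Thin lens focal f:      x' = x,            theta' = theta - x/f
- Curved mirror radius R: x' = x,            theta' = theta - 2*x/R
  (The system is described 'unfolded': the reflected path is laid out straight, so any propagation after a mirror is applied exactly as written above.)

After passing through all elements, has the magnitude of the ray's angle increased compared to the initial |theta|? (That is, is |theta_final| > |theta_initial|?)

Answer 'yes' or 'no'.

Answer: no

Derivation:
Initial: x=-6.0000 theta=0.3000
After 1 (propagate distance d=16): x=-1.2000 theta=0.3000
After 2 (thin lens f=52): x=-1.2000 theta=21/65 (≈0.3231)
After 3 (propagate distance d=7): x=69/65 (≈1.0615) theta=21/65 (≈0.3231)
After 4 (thin lens f=49): x=69/65 (≈1.0615) theta=192/637 (≈0.3014)
After 5 (propagate distance d=11): x=13941/3185 (≈4.3771) theta=192/637 (≈0.3014)
After 6 (thin lens f=51): x=13941/3185 (≈4.3771) theta=11673/54145 (≈0.2156)
After 7 (propagate distance d=32 (to screen)): x=87219/7735 (≈11.2759) theta=11673/54145 (≈0.2156)
|theta_initial|=0.3000 |theta_final|=11673/54145 (≈0.2156) -> not increased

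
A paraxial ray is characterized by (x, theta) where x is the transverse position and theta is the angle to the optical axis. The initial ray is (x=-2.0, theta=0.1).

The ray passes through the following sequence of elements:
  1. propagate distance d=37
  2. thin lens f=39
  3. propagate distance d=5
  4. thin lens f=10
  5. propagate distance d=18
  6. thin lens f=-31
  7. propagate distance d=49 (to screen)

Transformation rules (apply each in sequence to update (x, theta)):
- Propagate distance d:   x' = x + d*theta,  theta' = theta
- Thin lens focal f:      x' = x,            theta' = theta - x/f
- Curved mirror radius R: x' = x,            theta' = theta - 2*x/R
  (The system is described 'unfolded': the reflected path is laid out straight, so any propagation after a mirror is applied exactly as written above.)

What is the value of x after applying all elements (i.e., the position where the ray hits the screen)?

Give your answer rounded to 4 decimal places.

Initial: x=-2.0000 theta=0.1000
After 1 (propagate distance d=37): x=1.7000 theta=0.1000
After 2 (thin lens f=39): x=1.7000 theta=11/195 (≈0.0564)
After 3 (propagate distance d=5): x=773/390 (≈1.9821) theta=11/195 (≈0.0564)
After 4 (thin lens f=10): x=773/390 (≈1.9821) theta=-553/3900 (≈-0.1418)
After 5 (propagate distance d=18): x=-556/975 (≈-0.5703) theta=-553/3900 (≈-0.1418)
After 6 (thin lens f=-31): x=-556/975 (≈-0.5703) theta=-19367/120900 (≈-0.1602)
After 7 (propagate distance d=49 (to screen)): x=-339309/40300 (≈-8.4196) theta=-19367/120900 (≈-0.1602)
Rounded to 4 decimal places: x = -8.4196

Answer: -8.4196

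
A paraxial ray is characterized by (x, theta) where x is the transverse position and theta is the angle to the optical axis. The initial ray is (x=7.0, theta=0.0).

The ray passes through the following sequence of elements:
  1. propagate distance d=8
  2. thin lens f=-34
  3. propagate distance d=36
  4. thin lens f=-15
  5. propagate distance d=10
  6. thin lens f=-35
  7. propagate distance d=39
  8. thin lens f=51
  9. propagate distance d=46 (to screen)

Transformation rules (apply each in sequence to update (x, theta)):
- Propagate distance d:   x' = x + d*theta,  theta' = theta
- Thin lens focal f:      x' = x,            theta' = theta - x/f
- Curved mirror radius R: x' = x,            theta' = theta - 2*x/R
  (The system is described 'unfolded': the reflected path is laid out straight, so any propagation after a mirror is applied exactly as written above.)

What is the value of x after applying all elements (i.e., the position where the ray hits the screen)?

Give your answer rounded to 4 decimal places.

Answer: 97.8076

Derivation:
Initial: x=7.0000 theta=0.0000
After 1 (propagate distance d=8): x=7.0000 theta=0.0000
After 2 (thin lens f=-34): x=7.0000 theta=7/34 (≈0.2059)
After 3 (propagate distance d=36): x=245/17 (≈14.4118) theta=7/34 (≈0.2059)
After 4 (thin lens f=-15): x=245/17 (≈14.4118) theta=7/6 (≈1.1667)
After 5 (propagate distance d=10): x=1330/51 (≈26.0784) theta=7/6 (≈1.1667)
After 6 (thin lens f=-35): x=1330/51 (≈26.0784) theta=65/34 (≈1.9118)
After 7 (propagate distance d=39): x=10265/102 (≈100.6373) theta=65/34 (≈1.9118)
After 8 (thin lens f=51): x=10265/102 (≈100.6373) theta=-160/2601 (≈-0.0615)
After 9 (propagate distance d=46 (to screen)): x=508795/5202 (≈97.8076) theta=-160/2601 (≈-0.0615)
Rounded to 4 decimal places: x = 97.8076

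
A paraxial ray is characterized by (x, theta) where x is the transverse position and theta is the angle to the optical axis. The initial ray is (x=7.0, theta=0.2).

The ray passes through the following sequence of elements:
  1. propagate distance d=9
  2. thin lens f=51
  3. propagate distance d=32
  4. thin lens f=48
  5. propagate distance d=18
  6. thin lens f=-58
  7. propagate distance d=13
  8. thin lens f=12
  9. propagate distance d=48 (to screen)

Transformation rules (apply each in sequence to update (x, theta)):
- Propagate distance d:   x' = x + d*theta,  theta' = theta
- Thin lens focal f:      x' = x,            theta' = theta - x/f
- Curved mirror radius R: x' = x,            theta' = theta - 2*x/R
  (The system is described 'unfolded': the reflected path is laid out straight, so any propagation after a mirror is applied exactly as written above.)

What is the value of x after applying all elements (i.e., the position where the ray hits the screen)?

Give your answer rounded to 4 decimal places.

Answer: -20.1817

Derivation:
Initial: x=7.0000 theta=0.2000
After 1 (propagate distance d=9): x=8.8000 theta=0.2000
After 2 (thin lens f=51): x=8.8000 theta=7/255 (≈0.0275)
After 3 (propagate distance d=32): x=2468/255 (≈9.6784) theta=7/255 (≈0.0275)
After 4 (thin lens f=48): x=2468/255 (≈9.6784) theta=-533/3060 (≈-0.1742)
After 5 (propagate distance d=18): x=3337/510 (≈6.5431) theta=-533/3060 (≈-0.1742)
After 6 (thin lens f=-58): x=3337/510 (≈6.5431) theta=-2723/44370 (≈-0.0614)
After 7 (propagate distance d=13): x=25492/4437 (≈5.7453) theta=-2723/44370 (≈-0.0614)
After 8 (thin lens f=12): x=25492/4437 (≈5.7453) theta=-71899/133110 (≈-0.5401)
After 9 (propagate distance d=48 (to screen)): x=-49748/2465 (≈-20.1817) theta=-71899/133110 (≈-0.5401)
Rounded to 4 decimal places: x = -20.1817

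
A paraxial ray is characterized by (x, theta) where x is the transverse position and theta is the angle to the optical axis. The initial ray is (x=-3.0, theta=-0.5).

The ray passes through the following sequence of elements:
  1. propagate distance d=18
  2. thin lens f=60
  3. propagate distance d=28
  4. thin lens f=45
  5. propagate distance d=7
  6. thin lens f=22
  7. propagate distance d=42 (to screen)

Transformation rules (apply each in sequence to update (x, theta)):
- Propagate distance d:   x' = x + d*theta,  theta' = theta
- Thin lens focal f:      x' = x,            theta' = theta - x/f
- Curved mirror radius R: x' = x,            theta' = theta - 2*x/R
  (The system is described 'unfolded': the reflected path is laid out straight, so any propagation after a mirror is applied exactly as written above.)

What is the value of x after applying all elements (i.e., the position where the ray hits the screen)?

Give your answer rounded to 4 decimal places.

Initial: x=-3.0000 theta=-0.5000
After 1 (propagate distance d=18): x=-12.0000 theta=-0.5000
After 2 (thin lens f=60): x=-12.0000 theta=-0.3000
After 3 (propagate distance d=28): x=-20.4000 theta=-0.3000
After 4 (thin lens f=45): x=-20.4000 theta=23/150 (≈0.1533)
After 5 (propagate distance d=7): x=-2899/150 (≈-19.3267) theta=23/150 (≈0.1533)
After 6 (thin lens f=22): x=-2899/150 (≈-19.3267) theta=227/220 (≈1.0318)
After 7 (propagate distance d=42 (to screen)): x=19808/825 (≈24.0097) theta=227/220 (≈1.0318)
Rounded to 4 decimal places: x = 24.0097

Answer: 24.0097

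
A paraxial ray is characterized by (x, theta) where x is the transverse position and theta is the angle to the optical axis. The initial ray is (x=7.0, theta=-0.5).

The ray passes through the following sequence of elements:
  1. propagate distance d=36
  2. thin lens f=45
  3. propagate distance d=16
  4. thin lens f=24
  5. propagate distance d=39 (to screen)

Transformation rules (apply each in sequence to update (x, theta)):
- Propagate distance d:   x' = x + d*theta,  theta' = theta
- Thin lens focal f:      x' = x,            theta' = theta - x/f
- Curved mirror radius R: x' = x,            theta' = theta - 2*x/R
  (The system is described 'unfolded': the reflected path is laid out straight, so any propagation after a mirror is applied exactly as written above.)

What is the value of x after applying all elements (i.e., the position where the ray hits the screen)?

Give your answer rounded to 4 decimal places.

Answer: -0.5361

Derivation:
Initial: x=7.0000 theta=-0.5000
After 1 (propagate distance d=36): x=-11.0000 theta=-0.5000
After 2 (thin lens f=45): x=-11.0000 theta=-23/90 (≈-0.2556)
After 3 (propagate distance d=16): x=-679/45 (≈-15.0889) theta=-23/90 (≈-0.2556)
After 4 (thin lens f=24): x=-679/45 (≈-15.0889) theta=403/1080 (≈0.3731)
After 5 (propagate distance d=39 (to screen)): x=-193/360 (≈-0.5361) theta=403/1080 (≈0.3731)
Rounded to 4 decimal places: x = -0.5361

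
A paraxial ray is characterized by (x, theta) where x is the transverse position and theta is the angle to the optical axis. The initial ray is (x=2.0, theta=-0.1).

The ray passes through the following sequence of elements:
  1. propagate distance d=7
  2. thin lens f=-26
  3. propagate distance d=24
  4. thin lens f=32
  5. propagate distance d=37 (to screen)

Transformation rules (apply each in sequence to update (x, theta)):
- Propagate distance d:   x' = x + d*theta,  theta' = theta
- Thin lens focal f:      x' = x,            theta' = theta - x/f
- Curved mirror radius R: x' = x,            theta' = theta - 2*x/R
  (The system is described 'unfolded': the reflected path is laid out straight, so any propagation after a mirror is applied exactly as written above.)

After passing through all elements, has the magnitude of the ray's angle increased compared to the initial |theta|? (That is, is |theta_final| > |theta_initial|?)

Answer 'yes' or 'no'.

Answer: no

Derivation:
Initial: x=2.0000 theta=-0.1000
After 1 (propagate distance d=7): x=1.3000 theta=-0.1000
After 2 (thin lens f=-26): x=1.3000 theta=-0.0500
After 3 (propagate distance d=24): x=0.1000 theta=-0.0500
After 4 (thin lens f=32): x=0.1000 theta=-17/320 (≈-0.0531)
After 5 (propagate distance d=37 (to screen)): x=-597/320 (≈-1.8656) theta=-17/320 (≈-0.0531)
|theta_initial|=0.1000 |theta_final|=17/320 (≈0.0531) -> not increased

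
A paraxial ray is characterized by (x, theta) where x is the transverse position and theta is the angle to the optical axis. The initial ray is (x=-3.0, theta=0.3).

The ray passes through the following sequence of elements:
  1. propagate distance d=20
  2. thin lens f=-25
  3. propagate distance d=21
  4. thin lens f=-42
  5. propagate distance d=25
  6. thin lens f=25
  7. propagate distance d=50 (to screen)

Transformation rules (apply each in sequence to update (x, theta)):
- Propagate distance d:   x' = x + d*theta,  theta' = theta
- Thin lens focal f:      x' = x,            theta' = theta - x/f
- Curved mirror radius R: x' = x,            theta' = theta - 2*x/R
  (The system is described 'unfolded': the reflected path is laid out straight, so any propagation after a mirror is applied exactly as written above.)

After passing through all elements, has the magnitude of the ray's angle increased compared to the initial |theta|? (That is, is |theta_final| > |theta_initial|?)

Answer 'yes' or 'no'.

Initial: x=-3.0000 theta=0.3000
After 1 (propagate distance d=20): x=3.0000 theta=0.3000
After 2 (thin lens f=-25): x=3.0000 theta=0.4200
After 3 (propagate distance d=21): x=11.8200 theta=0.4200
After 4 (thin lens f=-42): x=11.8200 theta=491/700 (≈0.7014)
After 5 (propagate distance d=25): x=20549/700 (≈29.3557) theta=491/700 (≈0.7014)
After 6 (thin lens f=25): x=20549/700 (≈29.3557) theta=-0.4728
After 7 (propagate distance d=50 (to screen)): x=4001/700 (≈5.7157) theta=-0.4728
|theta_initial|=0.3000 |theta_final|=0.4728 -> increased

Answer: yes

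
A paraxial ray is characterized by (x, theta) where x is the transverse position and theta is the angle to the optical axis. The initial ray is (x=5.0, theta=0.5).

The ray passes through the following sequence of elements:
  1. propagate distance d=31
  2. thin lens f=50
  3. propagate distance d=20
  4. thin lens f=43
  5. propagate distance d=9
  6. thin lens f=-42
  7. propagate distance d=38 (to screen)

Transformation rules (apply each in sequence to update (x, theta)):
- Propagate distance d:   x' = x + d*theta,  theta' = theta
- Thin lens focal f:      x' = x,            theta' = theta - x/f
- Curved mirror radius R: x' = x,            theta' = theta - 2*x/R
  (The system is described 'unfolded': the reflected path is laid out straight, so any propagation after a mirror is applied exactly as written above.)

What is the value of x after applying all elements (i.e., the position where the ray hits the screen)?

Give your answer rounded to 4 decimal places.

Initial: x=5.0000 theta=0.5000
After 1 (propagate distance d=31): x=20.5000 theta=0.5000
After 2 (thin lens f=50): x=20.5000 theta=0.0900
After 3 (propagate distance d=20): x=22.3000 theta=0.0900
After 4 (thin lens f=43): x=22.3000 theta=-1843/4300 (≈-0.4286)
After 5 (propagate distance d=9): x=79303/4300 (≈18.4426) theta=-1843/4300 (≈-0.4286)
After 6 (thin lens f=-42): x=79303/4300 (≈18.4426) theta=271/25800 (≈0.0105)
After 7 (propagate distance d=38 (to screen)): x=121529/6450 (≈18.8417) theta=271/25800 (≈0.0105)
Rounded to 4 decimal places: x = 18.8417

Answer: 18.8417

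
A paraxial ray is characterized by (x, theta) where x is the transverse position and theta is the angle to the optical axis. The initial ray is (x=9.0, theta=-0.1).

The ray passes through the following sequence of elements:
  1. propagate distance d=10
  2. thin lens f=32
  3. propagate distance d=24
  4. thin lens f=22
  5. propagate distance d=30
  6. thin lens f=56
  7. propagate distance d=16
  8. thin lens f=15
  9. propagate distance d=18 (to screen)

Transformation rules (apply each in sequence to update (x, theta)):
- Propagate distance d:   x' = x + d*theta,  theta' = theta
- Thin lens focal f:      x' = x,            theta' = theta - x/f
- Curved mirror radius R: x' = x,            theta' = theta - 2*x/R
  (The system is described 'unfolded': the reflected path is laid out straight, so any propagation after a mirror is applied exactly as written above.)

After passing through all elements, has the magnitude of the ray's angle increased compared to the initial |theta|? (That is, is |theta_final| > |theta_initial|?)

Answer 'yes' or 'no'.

Answer: yes

Derivation:
Initial: x=9.0000 theta=-0.1000
After 1 (propagate distance d=10): x=8.0000 theta=-0.1000
After 2 (thin lens f=32): x=8.0000 theta=-0.3500
After 3 (propagate distance d=24): x=-0.4000 theta=-0.3500
After 4 (thin lens f=22): x=-0.4000 theta=-73/220 (≈-0.3318)
After 5 (propagate distance d=30): x=-1139/110 (≈-10.3545) theta=-73/220 (≈-0.3318)
After 6 (thin lens f=56): x=-1139/110 (≈-10.3545) theta=-181/1232 (≈-0.1469)
After 7 (propagate distance d=16): x=-9783/770 (≈-12.7052) theta=-181/1232 (≈-0.1469)
After 8 (thin lens f=15): x=-9783/770 (≈-12.7052) theta=21563/30800 (≈0.7001)
After 9 (propagate distance d=18 (to screen)): x=-1593/15400 (≈-0.1034) theta=21563/30800 (≈0.7001)
|theta_initial|=0.1000 |theta_final|=21563/30800 (≈0.7001) -> increased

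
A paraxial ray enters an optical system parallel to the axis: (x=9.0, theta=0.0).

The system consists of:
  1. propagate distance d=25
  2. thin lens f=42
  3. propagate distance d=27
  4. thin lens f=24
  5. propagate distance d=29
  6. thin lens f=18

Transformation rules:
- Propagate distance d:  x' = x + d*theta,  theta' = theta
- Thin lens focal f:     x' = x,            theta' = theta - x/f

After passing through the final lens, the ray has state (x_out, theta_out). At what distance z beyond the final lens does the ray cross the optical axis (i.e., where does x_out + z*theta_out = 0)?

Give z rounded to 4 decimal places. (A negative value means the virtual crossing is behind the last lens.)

Initial: x=9.0000 theta=0.0000
After 1 (propagate distance d=25): x=9.0000 theta=0.0000
After 2 (thin lens f=42): x=9.0000 theta=-3/14 (≈-0.2143)
After 3 (propagate distance d=27): x=45/14 (≈3.2143) theta=-3/14 (≈-0.2143)
After 4 (thin lens f=24): x=45/14 (≈3.2143) theta=-39/112 (≈-0.3482)
After 5 (propagate distance d=29): x=-771/112 (≈-6.8839) theta=-39/112 (≈-0.3482)
After 6 (thin lens f=18): x=-771/112 (≈-6.8839) theta=23/672 (≈0.0342)
z_focus = -x_out/theta_out = -(-771/112)/(23/672) = 4626/23 ≈ 201.1304
Rounded to 4 decimal places: z = 201.1304

Answer: 201.1304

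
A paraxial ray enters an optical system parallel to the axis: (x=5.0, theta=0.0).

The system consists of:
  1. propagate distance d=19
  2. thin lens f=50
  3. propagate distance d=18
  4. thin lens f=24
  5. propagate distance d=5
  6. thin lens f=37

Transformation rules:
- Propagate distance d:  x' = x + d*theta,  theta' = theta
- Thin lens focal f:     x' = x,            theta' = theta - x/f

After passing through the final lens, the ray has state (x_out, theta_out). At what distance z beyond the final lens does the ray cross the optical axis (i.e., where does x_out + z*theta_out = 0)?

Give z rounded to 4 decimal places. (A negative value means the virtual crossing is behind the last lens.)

Initial: x=5.0000 theta=0.0000
After 1 (propagate distance d=19): x=5.0000 theta=0.0000
After 2 (thin lens f=50): x=5.0000 theta=-0.1000
After 3 (propagate distance d=18): x=3.2000 theta=-0.1000
After 4 (thin lens f=24): x=3.2000 theta=-7/30 (≈-0.2333)
After 5 (propagate distance d=5): x=61/30 (≈2.0333) theta=-7/30 (≈-0.2333)
After 6 (thin lens f=37): x=61/30 (≈2.0333) theta=-32/111 (≈-0.2883)
z_focus = -x_out/theta_out = -(61/30)/(-32/111) = 2257/320 ≈ 7.0531
Rounded to 4 decimal places: z = 7.0531

Answer: 7.0531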